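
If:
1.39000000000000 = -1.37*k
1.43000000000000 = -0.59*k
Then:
No Solution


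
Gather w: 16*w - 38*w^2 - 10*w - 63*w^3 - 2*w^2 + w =-63*w^3 - 40*w^2 + 7*w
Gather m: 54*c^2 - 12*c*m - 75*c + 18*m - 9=54*c^2 - 75*c + m*(18 - 12*c) - 9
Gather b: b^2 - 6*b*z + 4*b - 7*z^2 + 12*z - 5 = b^2 + b*(4 - 6*z) - 7*z^2 + 12*z - 5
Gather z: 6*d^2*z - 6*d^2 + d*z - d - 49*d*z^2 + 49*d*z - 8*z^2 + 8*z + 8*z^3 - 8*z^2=-6*d^2 - d + 8*z^3 + z^2*(-49*d - 16) + z*(6*d^2 + 50*d + 8)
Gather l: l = l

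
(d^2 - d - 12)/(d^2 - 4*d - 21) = (d - 4)/(d - 7)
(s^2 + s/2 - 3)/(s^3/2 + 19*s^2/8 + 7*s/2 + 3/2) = 4*(2*s - 3)/(4*s^2 + 11*s + 6)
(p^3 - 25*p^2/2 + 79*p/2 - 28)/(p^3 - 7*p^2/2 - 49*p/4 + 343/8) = 4*(p^2 - 9*p + 8)/(4*p^2 - 49)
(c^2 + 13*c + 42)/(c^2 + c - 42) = (c + 6)/(c - 6)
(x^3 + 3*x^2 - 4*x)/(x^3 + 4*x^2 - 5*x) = (x + 4)/(x + 5)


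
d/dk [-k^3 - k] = -3*k^2 - 1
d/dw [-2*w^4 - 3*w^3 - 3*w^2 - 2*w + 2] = -8*w^3 - 9*w^2 - 6*w - 2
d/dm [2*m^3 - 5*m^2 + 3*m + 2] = 6*m^2 - 10*m + 3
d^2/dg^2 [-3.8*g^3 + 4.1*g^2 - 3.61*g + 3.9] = 8.2 - 22.8*g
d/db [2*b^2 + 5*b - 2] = 4*b + 5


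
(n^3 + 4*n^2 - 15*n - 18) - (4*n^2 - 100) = n^3 - 15*n + 82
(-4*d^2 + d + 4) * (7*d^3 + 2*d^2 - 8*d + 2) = -28*d^5 - d^4 + 62*d^3 - 8*d^2 - 30*d + 8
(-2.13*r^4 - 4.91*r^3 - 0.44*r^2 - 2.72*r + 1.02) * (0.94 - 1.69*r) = 3.5997*r^5 + 6.2957*r^4 - 3.8718*r^3 + 4.1832*r^2 - 4.2806*r + 0.9588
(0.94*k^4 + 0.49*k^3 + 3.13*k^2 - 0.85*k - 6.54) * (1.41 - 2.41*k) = -2.2654*k^5 + 0.1445*k^4 - 6.8524*k^3 + 6.4618*k^2 + 14.5629*k - 9.2214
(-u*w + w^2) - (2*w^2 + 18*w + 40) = -u*w - w^2 - 18*w - 40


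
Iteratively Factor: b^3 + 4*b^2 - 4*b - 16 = (b + 4)*(b^2 - 4) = (b + 2)*(b + 4)*(b - 2)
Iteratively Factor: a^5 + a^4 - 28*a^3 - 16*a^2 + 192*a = (a - 3)*(a^4 + 4*a^3 - 16*a^2 - 64*a) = (a - 3)*(a + 4)*(a^3 - 16*a) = (a - 3)*(a + 4)^2*(a^2 - 4*a) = a*(a - 3)*(a + 4)^2*(a - 4)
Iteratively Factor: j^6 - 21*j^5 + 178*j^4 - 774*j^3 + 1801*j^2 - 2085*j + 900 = (j - 4)*(j^5 - 17*j^4 + 110*j^3 - 334*j^2 + 465*j - 225) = (j - 4)*(j - 3)*(j^4 - 14*j^3 + 68*j^2 - 130*j + 75) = (j - 4)*(j - 3)*(j - 1)*(j^3 - 13*j^2 + 55*j - 75) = (j - 4)*(j - 3)^2*(j - 1)*(j^2 - 10*j + 25) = (j - 5)*(j - 4)*(j - 3)^2*(j - 1)*(j - 5)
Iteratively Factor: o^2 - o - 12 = (o - 4)*(o + 3)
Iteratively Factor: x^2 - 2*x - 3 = (x - 3)*(x + 1)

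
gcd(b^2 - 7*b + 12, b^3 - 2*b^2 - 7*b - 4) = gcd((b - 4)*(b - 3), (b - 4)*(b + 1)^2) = b - 4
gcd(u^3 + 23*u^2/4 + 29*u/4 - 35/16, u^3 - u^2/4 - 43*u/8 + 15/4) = u + 5/2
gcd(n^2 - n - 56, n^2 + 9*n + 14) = n + 7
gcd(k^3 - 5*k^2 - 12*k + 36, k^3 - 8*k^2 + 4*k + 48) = k - 6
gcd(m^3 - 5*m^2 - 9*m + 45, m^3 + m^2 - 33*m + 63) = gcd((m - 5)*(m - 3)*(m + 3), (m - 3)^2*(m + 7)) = m - 3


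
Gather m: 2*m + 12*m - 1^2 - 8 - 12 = 14*m - 21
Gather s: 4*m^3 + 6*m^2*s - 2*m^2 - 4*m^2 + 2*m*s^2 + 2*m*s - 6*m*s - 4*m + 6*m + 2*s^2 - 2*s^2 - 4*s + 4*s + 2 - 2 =4*m^3 - 6*m^2 + 2*m*s^2 + 2*m + s*(6*m^2 - 4*m)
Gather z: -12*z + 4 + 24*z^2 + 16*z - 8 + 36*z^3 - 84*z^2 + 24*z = 36*z^3 - 60*z^2 + 28*z - 4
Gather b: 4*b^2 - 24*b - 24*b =4*b^2 - 48*b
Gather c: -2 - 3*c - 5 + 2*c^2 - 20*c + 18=2*c^2 - 23*c + 11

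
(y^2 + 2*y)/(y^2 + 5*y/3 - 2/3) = 3*y/(3*y - 1)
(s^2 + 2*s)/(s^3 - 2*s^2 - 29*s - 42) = s/(s^2 - 4*s - 21)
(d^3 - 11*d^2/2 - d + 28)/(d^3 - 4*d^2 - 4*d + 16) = (d - 7/2)/(d - 2)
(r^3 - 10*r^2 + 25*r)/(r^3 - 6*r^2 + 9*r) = (r^2 - 10*r + 25)/(r^2 - 6*r + 9)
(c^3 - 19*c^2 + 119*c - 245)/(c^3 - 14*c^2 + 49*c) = (c - 5)/c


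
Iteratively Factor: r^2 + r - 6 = (r - 2)*(r + 3)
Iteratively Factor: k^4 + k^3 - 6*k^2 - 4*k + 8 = (k + 2)*(k^3 - k^2 - 4*k + 4) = (k - 1)*(k + 2)*(k^2 - 4) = (k - 2)*(k - 1)*(k + 2)*(k + 2)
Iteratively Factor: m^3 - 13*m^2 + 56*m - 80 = (m - 5)*(m^2 - 8*m + 16) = (m - 5)*(m - 4)*(m - 4)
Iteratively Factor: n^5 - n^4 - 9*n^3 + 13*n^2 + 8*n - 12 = (n - 1)*(n^4 - 9*n^2 + 4*n + 12) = (n - 1)*(n + 1)*(n^3 - n^2 - 8*n + 12) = (n - 2)*(n - 1)*(n + 1)*(n^2 + n - 6) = (n - 2)^2*(n - 1)*(n + 1)*(n + 3)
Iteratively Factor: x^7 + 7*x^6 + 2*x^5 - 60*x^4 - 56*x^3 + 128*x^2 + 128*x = (x + 1)*(x^6 + 6*x^5 - 4*x^4 - 56*x^3 + 128*x) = (x + 1)*(x + 4)*(x^5 + 2*x^4 - 12*x^3 - 8*x^2 + 32*x) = (x + 1)*(x + 2)*(x + 4)*(x^4 - 12*x^2 + 16*x) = (x - 2)*(x + 1)*(x + 2)*(x + 4)*(x^3 + 2*x^2 - 8*x) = x*(x - 2)*(x + 1)*(x + 2)*(x + 4)*(x^2 + 2*x - 8) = x*(x - 2)*(x + 1)*(x + 2)*(x + 4)^2*(x - 2)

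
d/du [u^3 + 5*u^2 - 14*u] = 3*u^2 + 10*u - 14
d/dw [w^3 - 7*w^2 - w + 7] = 3*w^2 - 14*w - 1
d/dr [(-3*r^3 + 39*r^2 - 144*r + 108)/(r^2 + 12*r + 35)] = 3*(-r^4 - 24*r^3 + 99*r^2 + 838*r - 2112)/(r^4 + 24*r^3 + 214*r^2 + 840*r + 1225)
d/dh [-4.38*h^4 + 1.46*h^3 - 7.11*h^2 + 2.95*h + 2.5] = -17.52*h^3 + 4.38*h^2 - 14.22*h + 2.95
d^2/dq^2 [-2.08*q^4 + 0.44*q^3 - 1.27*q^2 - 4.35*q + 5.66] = -24.96*q^2 + 2.64*q - 2.54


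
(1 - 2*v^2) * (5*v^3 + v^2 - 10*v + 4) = -10*v^5 - 2*v^4 + 25*v^3 - 7*v^2 - 10*v + 4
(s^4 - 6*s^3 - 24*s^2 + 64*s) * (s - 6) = s^5 - 12*s^4 + 12*s^3 + 208*s^2 - 384*s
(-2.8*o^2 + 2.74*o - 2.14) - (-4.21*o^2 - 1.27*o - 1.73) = 1.41*o^2 + 4.01*o - 0.41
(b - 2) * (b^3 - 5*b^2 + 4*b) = b^4 - 7*b^3 + 14*b^2 - 8*b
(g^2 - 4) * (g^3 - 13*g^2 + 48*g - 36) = g^5 - 13*g^4 + 44*g^3 + 16*g^2 - 192*g + 144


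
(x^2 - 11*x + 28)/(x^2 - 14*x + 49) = (x - 4)/(x - 7)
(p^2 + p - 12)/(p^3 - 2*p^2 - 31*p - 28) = (p - 3)/(p^2 - 6*p - 7)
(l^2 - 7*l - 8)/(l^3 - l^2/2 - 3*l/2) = 2*(l - 8)/(l*(2*l - 3))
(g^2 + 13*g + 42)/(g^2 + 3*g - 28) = (g + 6)/(g - 4)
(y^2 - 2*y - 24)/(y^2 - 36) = (y + 4)/(y + 6)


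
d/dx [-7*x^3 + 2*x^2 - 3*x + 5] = -21*x^2 + 4*x - 3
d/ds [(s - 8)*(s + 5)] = 2*s - 3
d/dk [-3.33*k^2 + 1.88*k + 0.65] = 1.88 - 6.66*k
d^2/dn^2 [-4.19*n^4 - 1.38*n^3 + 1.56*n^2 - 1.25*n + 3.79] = -50.28*n^2 - 8.28*n + 3.12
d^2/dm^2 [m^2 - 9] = 2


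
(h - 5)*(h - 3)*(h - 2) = h^3 - 10*h^2 + 31*h - 30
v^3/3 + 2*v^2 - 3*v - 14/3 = (v/3 + 1/3)*(v - 2)*(v + 7)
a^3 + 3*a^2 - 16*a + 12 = (a - 2)*(a - 1)*(a + 6)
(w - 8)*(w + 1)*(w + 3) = w^3 - 4*w^2 - 29*w - 24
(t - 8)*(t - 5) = t^2 - 13*t + 40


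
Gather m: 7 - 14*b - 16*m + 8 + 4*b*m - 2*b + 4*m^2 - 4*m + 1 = -16*b + 4*m^2 + m*(4*b - 20) + 16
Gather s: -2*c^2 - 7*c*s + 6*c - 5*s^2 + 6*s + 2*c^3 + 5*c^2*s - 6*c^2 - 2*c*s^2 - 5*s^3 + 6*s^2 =2*c^3 - 8*c^2 + 6*c - 5*s^3 + s^2*(1 - 2*c) + s*(5*c^2 - 7*c + 6)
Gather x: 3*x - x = 2*x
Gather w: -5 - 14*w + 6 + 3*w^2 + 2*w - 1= 3*w^2 - 12*w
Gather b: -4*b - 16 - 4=-4*b - 20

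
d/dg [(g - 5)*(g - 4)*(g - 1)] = 3*g^2 - 20*g + 29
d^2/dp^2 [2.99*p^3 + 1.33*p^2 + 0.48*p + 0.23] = 17.94*p + 2.66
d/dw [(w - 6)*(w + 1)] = 2*w - 5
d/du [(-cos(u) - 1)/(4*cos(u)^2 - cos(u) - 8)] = (4*sin(u)^2 - 8*cos(u) - 11)*sin(u)/(-4*cos(u)^2 + cos(u) + 8)^2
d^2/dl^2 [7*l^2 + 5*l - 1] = 14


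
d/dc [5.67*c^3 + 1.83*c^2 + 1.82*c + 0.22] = 17.01*c^2 + 3.66*c + 1.82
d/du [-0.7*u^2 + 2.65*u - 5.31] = 2.65 - 1.4*u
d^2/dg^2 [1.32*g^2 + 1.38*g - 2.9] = 2.64000000000000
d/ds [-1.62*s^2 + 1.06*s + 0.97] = 1.06 - 3.24*s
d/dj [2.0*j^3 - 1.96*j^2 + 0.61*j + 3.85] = 6.0*j^2 - 3.92*j + 0.61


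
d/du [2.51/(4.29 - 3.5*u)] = 8.785/(3.5*u - 4.29)^2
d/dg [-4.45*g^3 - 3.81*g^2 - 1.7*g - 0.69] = -13.35*g^2 - 7.62*g - 1.7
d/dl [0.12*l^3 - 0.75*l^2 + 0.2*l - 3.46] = 0.36*l^2 - 1.5*l + 0.2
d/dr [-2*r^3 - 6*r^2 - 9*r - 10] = -6*r^2 - 12*r - 9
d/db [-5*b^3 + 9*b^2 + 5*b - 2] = -15*b^2 + 18*b + 5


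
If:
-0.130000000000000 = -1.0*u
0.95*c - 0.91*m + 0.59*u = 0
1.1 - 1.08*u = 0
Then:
No Solution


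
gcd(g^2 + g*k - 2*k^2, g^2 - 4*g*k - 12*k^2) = g + 2*k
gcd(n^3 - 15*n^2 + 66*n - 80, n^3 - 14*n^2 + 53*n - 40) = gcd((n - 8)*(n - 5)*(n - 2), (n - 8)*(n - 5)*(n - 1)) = n^2 - 13*n + 40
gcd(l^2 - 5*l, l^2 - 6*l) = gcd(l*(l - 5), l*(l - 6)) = l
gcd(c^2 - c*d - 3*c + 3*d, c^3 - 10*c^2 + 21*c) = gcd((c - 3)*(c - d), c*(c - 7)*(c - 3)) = c - 3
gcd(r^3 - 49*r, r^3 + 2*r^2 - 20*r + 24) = 1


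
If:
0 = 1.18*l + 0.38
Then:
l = -0.32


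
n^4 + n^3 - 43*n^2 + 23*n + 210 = (n - 5)*(n - 3)*(n + 2)*(n + 7)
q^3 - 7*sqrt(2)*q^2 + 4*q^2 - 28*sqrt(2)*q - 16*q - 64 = (q + 4)*(q - 8*sqrt(2))*(q + sqrt(2))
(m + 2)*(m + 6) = m^2 + 8*m + 12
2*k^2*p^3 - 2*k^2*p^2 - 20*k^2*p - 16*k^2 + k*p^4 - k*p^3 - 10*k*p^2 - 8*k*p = (2*k + p)*(p - 4)*(p + 2)*(k*p + k)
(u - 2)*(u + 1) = u^2 - u - 2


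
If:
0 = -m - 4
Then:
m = -4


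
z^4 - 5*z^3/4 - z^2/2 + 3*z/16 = z*(z - 3/2)*(z - 1/4)*(z + 1/2)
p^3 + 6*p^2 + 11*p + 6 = (p + 1)*(p + 2)*(p + 3)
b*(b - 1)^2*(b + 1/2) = b^4 - 3*b^3/2 + b/2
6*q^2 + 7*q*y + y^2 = (q + y)*(6*q + y)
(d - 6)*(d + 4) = d^2 - 2*d - 24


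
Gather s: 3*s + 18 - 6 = 3*s + 12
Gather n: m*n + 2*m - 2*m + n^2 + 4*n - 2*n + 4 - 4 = n^2 + n*(m + 2)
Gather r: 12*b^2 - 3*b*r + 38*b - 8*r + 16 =12*b^2 + 38*b + r*(-3*b - 8) + 16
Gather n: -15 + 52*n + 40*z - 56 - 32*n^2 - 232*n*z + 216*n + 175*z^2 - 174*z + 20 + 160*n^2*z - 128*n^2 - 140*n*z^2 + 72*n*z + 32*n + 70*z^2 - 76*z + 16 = n^2*(160*z - 160) + n*(-140*z^2 - 160*z + 300) + 245*z^2 - 210*z - 35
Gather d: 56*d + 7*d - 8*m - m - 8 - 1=63*d - 9*m - 9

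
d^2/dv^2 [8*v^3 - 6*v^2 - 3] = 48*v - 12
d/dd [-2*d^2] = -4*d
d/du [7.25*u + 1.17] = 7.25000000000000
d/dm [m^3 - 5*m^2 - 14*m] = 3*m^2 - 10*m - 14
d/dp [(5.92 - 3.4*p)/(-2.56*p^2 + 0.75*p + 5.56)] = (-8.704*p^2 + 30.3104*p - 23.344)/(6.5536*p^4 - 3.84*p^3 - 27.9047*p^2 + 8.34*p + 30.9136)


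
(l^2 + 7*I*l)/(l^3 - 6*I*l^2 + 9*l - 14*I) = l*(l + 7*I)/(l^3 - 6*I*l^2 + 9*l - 14*I)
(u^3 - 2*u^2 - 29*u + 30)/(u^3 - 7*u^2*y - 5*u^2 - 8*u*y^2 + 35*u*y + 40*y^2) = (u^3 - 2*u^2 - 29*u + 30)/(u^3 - 7*u^2*y - 5*u^2 - 8*u*y^2 + 35*u*y + 40*y^2)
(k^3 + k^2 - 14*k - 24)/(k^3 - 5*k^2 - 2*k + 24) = (k + 3)/(k - 3)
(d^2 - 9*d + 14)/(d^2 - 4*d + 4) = (d - 7)/(d - 2)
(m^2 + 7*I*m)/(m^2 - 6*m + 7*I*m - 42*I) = m/(m - 6)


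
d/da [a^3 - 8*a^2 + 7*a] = 3*a^2 - 16*a + 7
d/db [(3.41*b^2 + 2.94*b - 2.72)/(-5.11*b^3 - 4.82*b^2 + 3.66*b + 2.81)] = (17.4251*b^4 + 30.0468*b^3 - 15.0462*b^2 - 7.0566*b + 18.2166)/(26.1121*b^6 + 49.2604*b^5 - 14.1728*b^4 - 64.0006*b^3 - 13.6928*b^2 + 20.5692*b + 7.8961)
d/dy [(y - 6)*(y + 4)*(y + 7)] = 3*y^2 + 10*y - 38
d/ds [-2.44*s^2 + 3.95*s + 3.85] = 3.95 - 4.88*s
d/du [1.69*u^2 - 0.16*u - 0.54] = 3.38*u - 0.16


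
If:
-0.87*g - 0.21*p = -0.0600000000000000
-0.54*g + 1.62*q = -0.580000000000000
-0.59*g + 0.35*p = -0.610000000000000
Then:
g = 0.35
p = -1.16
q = -0.24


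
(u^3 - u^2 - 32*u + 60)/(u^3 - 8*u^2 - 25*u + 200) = (u^2 + 4*u - 12)/(u^2 - 3*u - 40)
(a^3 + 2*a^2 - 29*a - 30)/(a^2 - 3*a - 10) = (a^2 + 7*a + 6)/(a + 2)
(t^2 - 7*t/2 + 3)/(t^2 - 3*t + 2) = (t - 3/2)/(t - 1)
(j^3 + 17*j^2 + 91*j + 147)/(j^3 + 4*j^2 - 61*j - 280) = (j^2 + 10*j + 21)/(j^2 - 3*j - 40)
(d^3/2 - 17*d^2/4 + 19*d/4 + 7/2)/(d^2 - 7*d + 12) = (2*d^3 - 17*d^2 + 19*d + 14)/(4*(d^2 - 7*d + 12))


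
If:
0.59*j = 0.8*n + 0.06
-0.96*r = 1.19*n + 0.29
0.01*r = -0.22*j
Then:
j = 0.01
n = -0.07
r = -0.22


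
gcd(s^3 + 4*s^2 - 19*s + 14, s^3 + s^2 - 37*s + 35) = s^2 + 6*s - 7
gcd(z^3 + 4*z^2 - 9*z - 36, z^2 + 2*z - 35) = 1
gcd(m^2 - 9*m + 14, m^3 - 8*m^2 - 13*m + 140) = m - 7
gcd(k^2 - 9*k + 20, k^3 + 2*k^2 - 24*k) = k - 4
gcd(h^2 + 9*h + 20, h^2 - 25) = h + 5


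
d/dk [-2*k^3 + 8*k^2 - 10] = 2*k*(8 - 3*k)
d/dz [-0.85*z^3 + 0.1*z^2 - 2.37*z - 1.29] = -2.55*z^2 + 0.2*z - 2.37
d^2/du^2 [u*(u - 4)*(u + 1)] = 6*u - 6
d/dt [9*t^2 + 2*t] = 18*t + 2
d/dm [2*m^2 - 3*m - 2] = 4*m - 3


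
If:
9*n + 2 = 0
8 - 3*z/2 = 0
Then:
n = -2/9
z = 16/3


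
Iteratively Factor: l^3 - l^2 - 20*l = (l - 5)*(l^2 + 4*l) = (l - 5)*(l + 4)*(l)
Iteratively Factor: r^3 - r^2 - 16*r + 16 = (r + 4)*(r^2 - 5*r + 4) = (r - 1)*(r + 4)*(r - 4)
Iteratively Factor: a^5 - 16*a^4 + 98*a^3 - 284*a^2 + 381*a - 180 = (a - 5)*(a^4 - 11*a^3 + 43*a^2 - 69*a + 36) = (a - 5)*(a - 3)*(a^3 - 8*a^2 + 19*a - 12) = (a - 5)*(a - 3)*(a - 1)*(a^2 - 7*a + 12) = (a - 5)*(a - 4)*(a - 3)*(a - 1)*(a - 3)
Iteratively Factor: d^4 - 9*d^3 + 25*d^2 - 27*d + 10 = (d - 2)*(d^3 - 7*d^2 + 11*d - 5) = (d - 5)*(d - 2)*(d^2 - 2*d + 1) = (d - 5)*(d - 2)*(d - 1)*(d - 1)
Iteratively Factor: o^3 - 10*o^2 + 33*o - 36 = (o - 3)*(o^2 - 7*o + 12) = (o - 3)^2*(o - 4)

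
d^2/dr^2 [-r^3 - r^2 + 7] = -6*r - 2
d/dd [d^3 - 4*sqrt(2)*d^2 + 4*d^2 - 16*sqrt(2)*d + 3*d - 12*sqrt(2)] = 3*d^2 - 8*sqrt(2)*d + 8*d - 16*sqrt(2) + 3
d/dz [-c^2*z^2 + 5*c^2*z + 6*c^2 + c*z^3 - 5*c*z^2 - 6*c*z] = c*(-2*c*z + 5*c + 3*z^2 - 10*z - 6)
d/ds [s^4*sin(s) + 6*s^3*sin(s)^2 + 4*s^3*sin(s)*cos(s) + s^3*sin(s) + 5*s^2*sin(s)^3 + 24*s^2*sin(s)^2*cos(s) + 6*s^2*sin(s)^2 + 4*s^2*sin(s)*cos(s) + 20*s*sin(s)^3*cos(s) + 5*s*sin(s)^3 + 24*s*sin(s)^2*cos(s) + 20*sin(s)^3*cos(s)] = s^4*cos(s) - 8*s^3*sin(s)^2 + 12*s^3*sin(s)*cos(s) + 4*s^3*sin(s) + s^3*cos(s) + 4*s^3 - 72*s^2*sin(s)^3 + 15*s^2*sin(s)^2*cos(s) + 10*s^2*sin(s)^2 + 24*s^2*sin(s)*cos(s) + 51*s^2*sin(s) + 4*s^2 - 80*s*sin(s)^4 - 62*s*sin(s)^3 + 63*s*sin(s)^2*cos(s) + 72*s*sin(s)^2 + 8*s*sin(s)*cos(s) + 48*s*sin(s) - 80*sin(s)^4 + 20*sin(s)^3*cos(s) + 5*sin(s)^3 + 24*sin(s)^2*cos(s) + 60*sin(s)^2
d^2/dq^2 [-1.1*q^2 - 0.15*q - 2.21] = -2.20000000000000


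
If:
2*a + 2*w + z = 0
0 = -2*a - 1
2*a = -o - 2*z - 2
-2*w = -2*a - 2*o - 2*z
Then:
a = -1/2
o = 7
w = 5/2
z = -4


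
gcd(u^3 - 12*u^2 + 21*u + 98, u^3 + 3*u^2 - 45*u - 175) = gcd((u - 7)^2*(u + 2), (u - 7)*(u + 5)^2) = u - 7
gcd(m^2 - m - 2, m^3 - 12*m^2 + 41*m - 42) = m - 2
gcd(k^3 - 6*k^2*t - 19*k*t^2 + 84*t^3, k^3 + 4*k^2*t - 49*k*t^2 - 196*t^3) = -k^2 + 3*k*t + 28*t^2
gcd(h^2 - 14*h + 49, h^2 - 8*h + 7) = h - 7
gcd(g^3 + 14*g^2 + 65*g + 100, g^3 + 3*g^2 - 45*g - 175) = g^2 + 10*g + 25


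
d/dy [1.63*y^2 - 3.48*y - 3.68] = 3.26*y - 3.48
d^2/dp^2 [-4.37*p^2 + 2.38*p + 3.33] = -8.74000000000000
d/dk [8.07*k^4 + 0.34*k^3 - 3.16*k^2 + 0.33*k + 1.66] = 32.28*k^3 + 1.02*k^2 - 6.32*k + 0.33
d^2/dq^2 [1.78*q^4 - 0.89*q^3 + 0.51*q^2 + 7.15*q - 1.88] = 21.36*q^2 - 5.34*q + 1.02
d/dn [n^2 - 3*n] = 2*n - 3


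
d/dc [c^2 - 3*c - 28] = 2*c - 3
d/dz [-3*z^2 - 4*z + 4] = -6*z - 4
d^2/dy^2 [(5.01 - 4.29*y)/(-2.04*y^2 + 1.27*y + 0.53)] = ((31.3374 - 52.5096*y)*(-2.04*y^2 + 1.27*y + 0.53) - (4.08*y - 1.27)*(4.29*y - 5.01)*(8.16*y - 2.54))/(-2.04*y^2 + 1.27*y + 0.53)^3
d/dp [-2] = 0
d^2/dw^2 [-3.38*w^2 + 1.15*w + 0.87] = -6.76000000000000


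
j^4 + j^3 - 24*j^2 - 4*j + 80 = (j - 4)*(j - 2)*(j + 2)*(j + 5)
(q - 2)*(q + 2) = q^2 - 4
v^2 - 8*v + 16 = (v - 4)^2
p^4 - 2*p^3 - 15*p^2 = p^2*(p - 5)*(p + 3)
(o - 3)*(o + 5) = o^2 + 2*o - 15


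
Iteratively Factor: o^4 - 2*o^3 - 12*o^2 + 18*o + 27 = (o + 3)*(o^3 - 5*o^2 + 3*o + 9) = (o + 1)*(o + 3)*(o^2 - 6*o + 9) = (o - 3)*(o + 1)*(o + 3)*(o - 3)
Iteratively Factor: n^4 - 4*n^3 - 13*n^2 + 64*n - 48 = (n - 1)*(n^3 - 3*n^2 - 16*n + 48) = (n - 1)*(n + 4)*(n^2 - 7*n + 12) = (n - 4)*(n - 1)*(n + 4)*(n - 3)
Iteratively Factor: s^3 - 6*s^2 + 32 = (s + 2)*(s^2 - 8*s + 16) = (s - 4)*(s + 2)*(s - 4)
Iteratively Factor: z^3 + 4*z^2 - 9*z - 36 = (z - 3)*(z^2 + 7*z + 12) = (z - 3)*(z + 3)*(z + 4)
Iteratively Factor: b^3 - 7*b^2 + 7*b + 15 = (b + 1)*(b^2 - 8*b + 15) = (b - 3)*(b + 1)*(b - 5)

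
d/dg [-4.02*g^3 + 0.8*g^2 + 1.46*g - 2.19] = -12.06*g^2 + 1.6*g + 1.46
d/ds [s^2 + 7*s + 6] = 2*s + 7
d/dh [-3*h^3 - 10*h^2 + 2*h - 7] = -9*h^2 - 20*h + 2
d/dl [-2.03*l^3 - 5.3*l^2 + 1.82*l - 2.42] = -6.09*l^2 - 10.6*l + 1.82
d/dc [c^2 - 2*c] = 2*c - 2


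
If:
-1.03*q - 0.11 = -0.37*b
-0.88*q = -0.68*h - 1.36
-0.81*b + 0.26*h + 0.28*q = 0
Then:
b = -1.00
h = -2.60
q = -0.46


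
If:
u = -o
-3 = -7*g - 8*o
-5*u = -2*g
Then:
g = 15/19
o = -6/19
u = 6/19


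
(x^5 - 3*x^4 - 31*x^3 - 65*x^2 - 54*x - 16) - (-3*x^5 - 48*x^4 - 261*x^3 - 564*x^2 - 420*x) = 4*x^5 + 45*x^4 + 230*x^3 + 499*x^2 + 366*x - 16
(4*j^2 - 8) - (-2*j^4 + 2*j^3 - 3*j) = 2*j^4 - 2*j^3 + 4*j^2 + 3*j - 8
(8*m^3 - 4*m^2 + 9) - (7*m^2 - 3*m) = 8*m^3 - 11*m^2 + 3*m + 9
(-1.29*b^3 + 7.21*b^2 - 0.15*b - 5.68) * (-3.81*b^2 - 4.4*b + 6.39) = 4.9149*b^5 - 21.7941*b^4 - 39.3956*b^3 + 68.3727*b^2 + 24.0335*b - 36.2952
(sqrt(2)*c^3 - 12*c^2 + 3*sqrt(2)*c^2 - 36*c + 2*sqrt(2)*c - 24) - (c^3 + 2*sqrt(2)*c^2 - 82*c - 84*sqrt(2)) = -c^3 + sqrt(2)*c^3 - 12*c^2 + sqrt(2)*c^2 + 2*sqrt(2)*c + 46*c - 24 + 84*sqrt(2)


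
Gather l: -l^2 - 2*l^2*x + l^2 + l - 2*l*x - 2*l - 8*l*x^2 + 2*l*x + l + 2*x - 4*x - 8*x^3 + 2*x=-2*l^2*x - 8*l*x^2 - 8*x^3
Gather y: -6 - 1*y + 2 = -y - 4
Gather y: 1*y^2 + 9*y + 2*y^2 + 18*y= 3*y^2 + 27*y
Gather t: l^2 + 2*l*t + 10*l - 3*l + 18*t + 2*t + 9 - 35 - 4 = l^2 + 7*l + t*(2*l + 20) - 30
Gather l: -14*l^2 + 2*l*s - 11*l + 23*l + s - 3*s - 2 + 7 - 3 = -14*l^2 + l*(2*s + 12) - 2*s + 2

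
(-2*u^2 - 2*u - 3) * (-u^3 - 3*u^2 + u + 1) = 2*u^5 + 8*u^4 + 7*u^3 + 5*u^2 - 5*u - 3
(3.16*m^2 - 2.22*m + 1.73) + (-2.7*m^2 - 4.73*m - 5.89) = 0.46*m^2 - 6.95*m - 4.16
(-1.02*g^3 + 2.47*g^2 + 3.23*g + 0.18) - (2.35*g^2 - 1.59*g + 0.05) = -1.02*g^3 + 0.12*g^2 + 4.82*g + 0.13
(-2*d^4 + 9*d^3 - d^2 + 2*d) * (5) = -10*d^4 + 45*d^3 - 5*d^2 + 10*d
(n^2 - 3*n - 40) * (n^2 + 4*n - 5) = n^4 + n^3 - 57*n^2 - 145*n + 200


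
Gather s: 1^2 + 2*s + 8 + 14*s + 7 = 16*s + 16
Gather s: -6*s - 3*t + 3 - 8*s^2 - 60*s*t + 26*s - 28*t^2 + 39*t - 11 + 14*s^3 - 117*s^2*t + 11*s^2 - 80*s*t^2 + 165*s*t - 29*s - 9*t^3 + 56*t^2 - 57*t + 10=14*s^3 + s^2*(3 - 117*t) + s*(-80*t^2 + 105*t - 9) - 9*t^3 + 28*t^2 - 21*t + 2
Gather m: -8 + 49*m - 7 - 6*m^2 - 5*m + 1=-6*m^2 + 44*m - 14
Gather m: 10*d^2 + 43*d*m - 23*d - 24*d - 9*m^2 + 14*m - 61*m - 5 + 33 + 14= 10*d^2 - 47*d - 9*m^2 + m*(43*d - 47) + 42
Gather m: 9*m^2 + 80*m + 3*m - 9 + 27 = 9*m^2 + 83*m + 18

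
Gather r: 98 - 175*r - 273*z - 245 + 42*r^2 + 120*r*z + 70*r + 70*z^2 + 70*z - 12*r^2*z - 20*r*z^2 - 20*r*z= r^2*(42 - 12*z) + r*(-20*z^2 + 100*z - 105) + 70*z^2 - 203*z - 147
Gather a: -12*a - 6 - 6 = -12*a - 12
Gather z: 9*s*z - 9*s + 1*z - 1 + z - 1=-9*s + z*(9*s + 2) - 2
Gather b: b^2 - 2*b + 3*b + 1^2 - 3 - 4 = b^2 + b - 6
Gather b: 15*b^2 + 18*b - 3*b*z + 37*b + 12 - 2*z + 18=15*b^2 + b*(55 - 3*z) - 2*z + 30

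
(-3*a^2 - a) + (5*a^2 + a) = 2*a^2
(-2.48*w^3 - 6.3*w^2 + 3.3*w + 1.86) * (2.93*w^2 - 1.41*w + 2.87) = -7.2664*w^5 - 14.9622*w^4 + 11.4344*w^3 - 17.2842*w^2 + 6.8484*w + 5.3382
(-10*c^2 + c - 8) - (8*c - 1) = -10*c^2 - 7*c - 7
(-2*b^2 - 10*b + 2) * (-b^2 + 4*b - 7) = 2*b^4 + 2*b^3 - 28*b^2 + 78*b - 14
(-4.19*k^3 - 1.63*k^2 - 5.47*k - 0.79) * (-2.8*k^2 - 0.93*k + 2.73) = 11.732*k^5 + 8.4607*k^4 + 5.3932*k^3 + 2.8492*k^2 - 14.1984*k - 2.1567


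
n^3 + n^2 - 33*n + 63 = (n - 3)^2*(n + 7)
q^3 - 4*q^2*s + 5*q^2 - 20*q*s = q*(q + 5)*(q - 4*s)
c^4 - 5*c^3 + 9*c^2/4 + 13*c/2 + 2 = (c - 4)*(c - 2)*(c + 1/2)^2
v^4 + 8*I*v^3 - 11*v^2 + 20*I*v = v*(v - I)*(v + 4*I)*(v + 5*I)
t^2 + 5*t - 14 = (t - 2)*(t + 7)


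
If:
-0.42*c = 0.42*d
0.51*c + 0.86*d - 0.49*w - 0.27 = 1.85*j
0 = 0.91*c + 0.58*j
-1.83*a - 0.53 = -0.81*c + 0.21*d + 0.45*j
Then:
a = 0.181056466302368*w - 0.189851678376269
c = 0.191962174940898*w + 0.105775075987842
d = -0.191962174940898*w - 0.105775075987842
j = -0.301182033096927*w - 0.165957446808511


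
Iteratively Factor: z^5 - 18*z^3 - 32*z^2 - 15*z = (z + 1)*(z^4 - z^3 - 17*z^2 - 15*z) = (z + 1)^2*(z^3 - 2*z^2 - 15*z) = (z - 5)*(z + 1)^2*(z^2 + 3*z) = z*(z - 5)*(z + 1)^2*(z + 3)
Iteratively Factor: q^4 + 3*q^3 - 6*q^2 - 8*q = (q - 2)*(q^3 + 5*q^2 + 4*q) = q*(q - 2)*(q^2 + 5*q + 4) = q*(q - 2)*(q + 1)*(q + 4)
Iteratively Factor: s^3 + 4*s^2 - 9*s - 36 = (s - 3)*(s^2 + 7*s + 12) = (s - 3)*(s + 3)*(s + 4)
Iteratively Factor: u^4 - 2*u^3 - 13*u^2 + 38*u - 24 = (u - 2)*(u^3 - 13*u + 12) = (u - 3)*(u - 2)*(u^2 + 3*u - 4) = (u - 3)*(u - 2)*(u - 1)*(u + 4)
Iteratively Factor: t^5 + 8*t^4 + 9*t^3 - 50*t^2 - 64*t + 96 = (t - 1)*(t^4 + 9*t^3 + 18*t^2 - 32*t - 96) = (t - 1)*(t + 3)*(t^3 + 6*t^2 - 32) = (t - 2)*(t - 1)*(t + 3)*(t^2 + 8*t + 16) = (t - 2)*(t - 1)*(t + 3)*(t + 4)*(t + 4)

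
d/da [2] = 0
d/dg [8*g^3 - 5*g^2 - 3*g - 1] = 24*g^2 - 10*g - 3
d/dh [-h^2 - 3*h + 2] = -2*h - 3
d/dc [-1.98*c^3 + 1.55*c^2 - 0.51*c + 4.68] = -5.94*c^2 + 3.1*c - 0.51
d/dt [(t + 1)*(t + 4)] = 2*t + 5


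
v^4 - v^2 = v^2*(v - 1)*(v + 1)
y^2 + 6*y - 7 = (y - 1)*(y + 7)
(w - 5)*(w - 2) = w^2 - 7*w + 10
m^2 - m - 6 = (m - 3)*(m + 2)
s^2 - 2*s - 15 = (s - 5)*(s + 3)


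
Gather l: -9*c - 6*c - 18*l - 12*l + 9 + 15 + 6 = -15*c - 30*l + 30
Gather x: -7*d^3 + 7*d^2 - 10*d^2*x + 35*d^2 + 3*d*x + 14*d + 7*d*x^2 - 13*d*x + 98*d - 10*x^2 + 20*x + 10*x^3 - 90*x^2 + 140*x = -7*d^3 + 42*d^2 + 112*d + 10*x^3 + x^2*(7*d - 100) + x*(-10*d^2 - 10*d + 160)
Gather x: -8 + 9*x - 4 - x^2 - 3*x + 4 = -x^2 + 6*x - 8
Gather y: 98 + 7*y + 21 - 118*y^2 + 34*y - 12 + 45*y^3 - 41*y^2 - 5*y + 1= 45*y^3 - 159*y^2 + 36*y + 108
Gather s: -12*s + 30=30 - 12*s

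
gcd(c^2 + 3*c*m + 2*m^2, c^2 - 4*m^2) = c + 2*m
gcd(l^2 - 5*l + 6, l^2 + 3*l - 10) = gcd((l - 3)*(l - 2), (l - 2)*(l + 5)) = l - 2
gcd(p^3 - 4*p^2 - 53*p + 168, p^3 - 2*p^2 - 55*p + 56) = p^2 - p - 56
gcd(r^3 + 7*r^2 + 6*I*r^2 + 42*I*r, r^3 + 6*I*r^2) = r^2 + 6*I*r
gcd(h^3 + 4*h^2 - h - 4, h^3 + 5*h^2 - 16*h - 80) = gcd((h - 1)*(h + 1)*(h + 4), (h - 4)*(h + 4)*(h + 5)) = h + 4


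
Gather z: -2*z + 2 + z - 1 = 1 - z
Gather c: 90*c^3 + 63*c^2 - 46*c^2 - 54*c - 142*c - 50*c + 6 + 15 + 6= 90*c^3 + 17*c^2 - 246*c + 27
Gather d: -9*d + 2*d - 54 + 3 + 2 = -7*d - 49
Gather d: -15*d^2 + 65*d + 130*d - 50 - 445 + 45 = -15*d^2 + 195*d - 450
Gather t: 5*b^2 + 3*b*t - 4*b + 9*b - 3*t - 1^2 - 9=5*b^2 + 5*b + t*(3*b - 3) - 10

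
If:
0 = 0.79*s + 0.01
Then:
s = -0.01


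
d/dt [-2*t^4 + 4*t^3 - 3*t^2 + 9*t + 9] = -8*t^3 + 12*t^2 - 6*t + 9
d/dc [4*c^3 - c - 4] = 12*c^2 - 1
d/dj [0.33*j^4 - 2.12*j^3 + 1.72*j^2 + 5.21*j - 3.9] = 1.32*j^3 - 6.36*j^2 + 3.44*j + 5.21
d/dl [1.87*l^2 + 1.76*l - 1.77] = 3.74*l + 1.76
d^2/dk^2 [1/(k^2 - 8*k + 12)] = 2*(-k^2 + 8*k + 4*(k - 4)^2 - 12)/(k^2 - 8*k + 12)^3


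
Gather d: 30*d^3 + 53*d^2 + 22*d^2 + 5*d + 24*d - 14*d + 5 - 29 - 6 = 30*d^3 + 75*d^2 + 15*d - 30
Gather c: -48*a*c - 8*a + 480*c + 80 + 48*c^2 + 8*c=-8*a + 48*c^2 + c*(488 - 48*a) + 80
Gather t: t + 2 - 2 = t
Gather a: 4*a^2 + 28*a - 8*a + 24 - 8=4*a^2 + 20*a + 16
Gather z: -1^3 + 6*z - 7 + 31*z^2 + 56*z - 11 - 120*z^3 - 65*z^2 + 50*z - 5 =-120*z^3 - 34*z^2 + 112*z - 24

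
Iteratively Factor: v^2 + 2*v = (v + 2)*(v)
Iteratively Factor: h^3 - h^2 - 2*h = (h + 1)*(h^2 - 2*h) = h*(h + 1)*(h - 2)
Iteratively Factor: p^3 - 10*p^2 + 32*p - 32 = (p - 2)*(p^2 - 8*p + 16) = (p - 4)*(p - 2)*(p - 4)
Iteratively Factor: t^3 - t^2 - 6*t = (t + 2)*(t^2 - 3*t) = (t - 3)*(t + 2)*(t)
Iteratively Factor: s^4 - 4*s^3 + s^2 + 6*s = (s - 2)*(s^3 - 2*s^2 - 3*s) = (s - 2)*(s + 1)*(s^2 - 3*s) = (s - 3)*(s - 2)*(s + 1)*(s)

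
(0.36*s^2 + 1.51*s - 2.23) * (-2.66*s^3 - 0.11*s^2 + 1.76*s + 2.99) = -0.9576*s^5 - 4.0562*s^4 + 6.3993*s^3 + 3.9793*s^2 + 0.5901*s - 6.6677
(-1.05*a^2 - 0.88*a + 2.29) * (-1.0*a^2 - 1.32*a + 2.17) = 1.05*a^4 + 2.266*a^3 - 3.4069*a^2 - 4.9324*a + 4.9693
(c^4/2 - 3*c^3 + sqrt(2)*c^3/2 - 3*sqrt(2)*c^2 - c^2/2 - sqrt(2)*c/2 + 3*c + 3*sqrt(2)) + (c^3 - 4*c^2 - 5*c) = c^4/2 - 2*c^3 + sqrt(2)*c^3/2 - 9*c^2/2 - 3*sqrt(2)*c^2 - 2*c - sqrt(2)*c/2 + 3*sqrt(2)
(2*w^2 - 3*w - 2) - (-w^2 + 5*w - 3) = 3*w^2 - 8*w + 1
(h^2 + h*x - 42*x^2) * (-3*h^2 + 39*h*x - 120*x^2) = -3*h^4 + 36*h^3*x + 45*h^2*x^2 - 1758*h*x^3 + 5040*x^4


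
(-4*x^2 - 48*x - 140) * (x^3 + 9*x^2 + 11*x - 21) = -4*x^5 - 84*x^4 - 616*x^3 - 1704*x^2 - 532*x + 2940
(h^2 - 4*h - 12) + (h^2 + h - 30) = 2*h^2 - 3*h - 42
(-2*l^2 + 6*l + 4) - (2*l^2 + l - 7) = -4*l^2 + 5*l + 11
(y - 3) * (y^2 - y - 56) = y^3 - 4*y^2 - 53*y + 168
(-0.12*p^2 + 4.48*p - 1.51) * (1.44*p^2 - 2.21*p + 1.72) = -0.1728*p^4 + 6.7164*p^3 - 12.2816*p^2 + 11.0427*p - 2.5972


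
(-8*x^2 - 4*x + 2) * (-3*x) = 24*x^3 + 12*x^2 - 6*x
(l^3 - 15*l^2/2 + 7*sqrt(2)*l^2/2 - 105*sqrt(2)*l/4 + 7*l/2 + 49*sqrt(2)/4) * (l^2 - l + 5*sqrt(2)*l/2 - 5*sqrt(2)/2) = l^5 - 17*l^4/2 + 6*sqrt(2)*l^4 - 51*sqrt(2)*l^3 + 57*l^3/2 - 609*l^2/4 + 66*sqrt(2)*l^2 - 21*sqrt(2)*l + 385*l/2 - 245/4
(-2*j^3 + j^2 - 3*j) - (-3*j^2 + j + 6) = -2*j^3 + 4*j^2 - 4*j - 6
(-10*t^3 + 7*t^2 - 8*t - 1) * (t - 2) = -10*t^4 + 27*t^3 - 22*t^2 + 15*t + 2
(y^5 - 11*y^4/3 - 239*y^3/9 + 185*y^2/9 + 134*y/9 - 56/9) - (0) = y^5 - 11*y^4/3 - 239*y^3/9 + 185*y^2/9 + 134*y/9 - 56/9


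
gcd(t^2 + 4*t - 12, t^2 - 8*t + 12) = t - 2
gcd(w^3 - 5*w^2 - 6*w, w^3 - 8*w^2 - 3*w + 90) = w - 6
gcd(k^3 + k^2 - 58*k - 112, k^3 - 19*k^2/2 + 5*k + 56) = k^2 - 6*k - 16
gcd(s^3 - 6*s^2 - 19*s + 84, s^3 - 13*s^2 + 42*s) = s - 7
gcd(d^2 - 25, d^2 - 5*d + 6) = 1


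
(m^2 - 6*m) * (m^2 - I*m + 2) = m^4 - 6*m^3 - I*m^3 + 2*m^2 + 6*I*m^2 - 12*m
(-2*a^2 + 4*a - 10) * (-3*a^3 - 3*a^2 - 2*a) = 6*a^5 - 6*a^4 + 22*a^3 + 22*a^2 + 20*a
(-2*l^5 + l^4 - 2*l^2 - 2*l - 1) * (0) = 0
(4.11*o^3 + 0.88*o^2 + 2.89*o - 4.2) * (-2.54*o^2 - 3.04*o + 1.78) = -10.4394*o^5 - 14.7296*o^4 - 2.7*o^3 + 3.4488*o^2 + 17.9122*o - 7.476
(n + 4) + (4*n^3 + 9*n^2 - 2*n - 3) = 4*n^3 + 9*n^2 - n + 1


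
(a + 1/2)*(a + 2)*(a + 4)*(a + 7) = a^4 + 27*a^3/2 + 113*a^2/2 + 81*a + 28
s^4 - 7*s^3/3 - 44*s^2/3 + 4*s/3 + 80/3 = (s - 5)*(s - 4/3)*(s + 2)^2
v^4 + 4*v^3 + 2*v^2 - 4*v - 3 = (v - 1)*(v + 1)^2*(v + 3)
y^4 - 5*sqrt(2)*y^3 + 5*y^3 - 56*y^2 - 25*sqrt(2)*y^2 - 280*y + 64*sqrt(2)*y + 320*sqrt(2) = (y + 5)*(y - 8*sqrt(2))*(y - sqrt(2))*(y + 4*sqrt(2))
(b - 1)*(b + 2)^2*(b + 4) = b^4 + 7*b^3 + 12*b^2 - 4*b - 16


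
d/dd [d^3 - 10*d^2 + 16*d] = 3*d^2 - 20*d + 16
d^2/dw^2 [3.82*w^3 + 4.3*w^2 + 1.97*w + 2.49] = 22.92*w + 8.6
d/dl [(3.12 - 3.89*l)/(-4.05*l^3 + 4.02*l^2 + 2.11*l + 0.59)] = (-31.509*l^3 + 53.5458*l^2 - 25.0848*l - 8.8783)/(16.4025*l^6 - 32.562*l^5 - 0.930600000000002*l^4 + 12.1854*l^3 + 9.1957*l^2 + 2.4898*l + 0.3481)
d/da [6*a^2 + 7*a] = 12*a + 7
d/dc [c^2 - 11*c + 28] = 2*c - 11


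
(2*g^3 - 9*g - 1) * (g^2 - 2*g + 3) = 2*g^5 - 4*g^4 - 3*g^3 + 17*g^2 - 25*g - 3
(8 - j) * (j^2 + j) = -j^3 + 7*j^2 + 8*j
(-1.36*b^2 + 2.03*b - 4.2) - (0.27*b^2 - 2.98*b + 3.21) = -1.63*b^2 + 5.01*b - 7.41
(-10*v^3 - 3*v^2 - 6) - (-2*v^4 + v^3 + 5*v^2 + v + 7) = 2*v^4 - 11*v^3 - 8*v^2 - v - 13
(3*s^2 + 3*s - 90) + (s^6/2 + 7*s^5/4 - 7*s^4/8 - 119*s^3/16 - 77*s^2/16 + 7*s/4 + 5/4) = s^6/2 + 7*s^5/4 - 7*s^4/8 - 119*s^3/16 - 29*s^2/16 + 19*s/4 - 355/4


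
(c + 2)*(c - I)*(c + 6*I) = c^3 + 2*c^2 + 5*I*c^2 + 6*c + 10*I*c + 12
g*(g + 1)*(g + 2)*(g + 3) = g^4 + 6*g^3 + 11*g^2 + 6*g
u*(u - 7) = u^2 - 7*u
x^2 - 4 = (x - 2)*(x + 2)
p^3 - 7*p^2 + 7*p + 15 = (p - 5)*(p - 3)*(p + 1)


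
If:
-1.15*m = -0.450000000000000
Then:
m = 0.39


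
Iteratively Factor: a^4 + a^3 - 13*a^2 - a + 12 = (a + 1)*(a^3 - 13*a + 12) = (a - 3)*(a + 1)*(a^2 + 3*a - 4) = (a - 3)*(a + 1)*(a + 4)*(a - 1)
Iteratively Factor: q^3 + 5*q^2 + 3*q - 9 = (q - 1)*(q^2 + 6*q + 9) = (q - 1)*(q + 3)*(q + 3)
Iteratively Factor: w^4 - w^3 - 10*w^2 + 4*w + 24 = (w + 2)*(w^3 - 3*w^2 - 4*w + 12) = (w - 3)*(w + 2)*(w^2 - 4) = (w - 3)*(w + 2)^2*(w - 2)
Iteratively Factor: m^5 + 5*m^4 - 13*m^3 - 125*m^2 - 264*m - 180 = (m + 2)*(m^4 + 3*m^3 - 19*m^2 - 87*m - 90) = (m + 2)*(m + 3)*(m^3 - 19*m - 30) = (m - 5)*(m + 2)*(m + 3)*(m^2 + 5*m + 6) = (m - 5)*(m + 2)*(m + 3)^2*(m + 2)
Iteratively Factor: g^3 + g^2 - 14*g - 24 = (g - 4)*(g^2 + 5*g + 6) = (g - 4)*(g + 3)*(g + 2)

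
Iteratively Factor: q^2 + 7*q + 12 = (q + 4)*(q + 3)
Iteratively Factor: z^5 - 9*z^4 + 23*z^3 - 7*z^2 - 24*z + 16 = (z - 4)*(z^4 - 5*z^3 + 3*z^2 + 5*z - 4) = (z - 4)*(z - 1)*(z^3 - 4*z^2 - z + 4) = (z - 4)*(z - 1)^2*(z^2 - 3*z - 4) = (z - 4)*(z - 1)^2*(z + 1)*(z - 4)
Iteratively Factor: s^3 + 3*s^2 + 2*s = (s + 2)*(s^2 + s) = (s + 1)*(s + 2)*(s)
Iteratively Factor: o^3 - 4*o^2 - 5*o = (o)*(o^2 - 4*o - 5) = o*(o + 1)*(o - 5)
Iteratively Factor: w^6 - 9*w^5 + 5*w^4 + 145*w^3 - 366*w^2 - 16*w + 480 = (w + 1)*(w^5 - 10*w^4 + 15*w^3 + 130*w^2 - 496*w + 480) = (w - 2)*(w + 1)*(w^4 - 8*w^3 - w^2 + 128*w - 240) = (w - 3)*(w - 2)*(w + 1)*(w^3 - 5*w^2 - 16*w + 80) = (w - 5)*(w - 3)*(w - 2)*(w + 1)*(w^2 - 16) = (w - 5)*(w - 3)*(w - 2)*(w + 1)*(w + 4)*(w - 4)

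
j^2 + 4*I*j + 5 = (j - I)*(j + 5*I)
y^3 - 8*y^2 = y^2*(y - 8)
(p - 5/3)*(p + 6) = p^2 + 13*p/3 - 10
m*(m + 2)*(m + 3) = m^3 + 5*m^2 + 6*m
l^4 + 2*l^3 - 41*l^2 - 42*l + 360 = (l - 5)*(l - 3)*(l + 4)*(l + 6)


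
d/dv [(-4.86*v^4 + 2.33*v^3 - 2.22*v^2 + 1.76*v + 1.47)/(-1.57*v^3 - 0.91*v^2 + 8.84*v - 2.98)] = (7.6302*v^6 + 8.8452*v^5 - 134.4929*v^4 + 104.652*v^3 - 31.9297*v^2 + 15.9066*v - 18.2396)/(2.4649*v^6 + 2.8574*v^5 - 26.9295*v^4 - 6.7316*v^3 + 83.5692*v^2 - 52.6864*v + 8.8804)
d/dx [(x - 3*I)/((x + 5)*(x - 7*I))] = ((-x + 3*I)*(x + 5) + (-x + 3*I)*(x - 7*I) + (x + 5)*(x - 7*I))/((x + 5)^2*(x - 7*I)^2)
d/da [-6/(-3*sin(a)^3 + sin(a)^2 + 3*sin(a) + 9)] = 6*(-9*sin(a)^2 + 2*sin(a) + 3)*cos(a)/(-3*sin(a)*cos(a)^2 + cos(a)^2 - 10)^2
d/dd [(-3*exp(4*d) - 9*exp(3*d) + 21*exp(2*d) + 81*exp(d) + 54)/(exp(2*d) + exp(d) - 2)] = 6*(-exp(3*d) + exp(2*d) + exp(d) - 9)*exp(d)/(exp(2*d) - 2*exp(d) + 1)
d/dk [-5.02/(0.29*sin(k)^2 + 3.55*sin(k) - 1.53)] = (2.9116*sin(k) + 17.821)*cos(k)/(0.29*sin(k)^2 + 3.55*sin(k) - 1.53)^2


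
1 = 1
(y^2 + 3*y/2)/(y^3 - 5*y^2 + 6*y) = (y + 3/2)/(y^2 - 5*y + 6)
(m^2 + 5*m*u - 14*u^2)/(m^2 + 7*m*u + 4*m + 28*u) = (m - 2*u)/(m + 4)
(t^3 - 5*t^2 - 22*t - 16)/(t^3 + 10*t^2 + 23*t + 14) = (t - 8)/(t + 7)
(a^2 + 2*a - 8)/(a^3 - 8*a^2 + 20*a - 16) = (a + 4)/(a^2 - 6*a + 8)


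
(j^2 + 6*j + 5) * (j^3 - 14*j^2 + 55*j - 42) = j^5 - 8*j^4 - 24*j^3 + 218*j^2 + 23*j - 210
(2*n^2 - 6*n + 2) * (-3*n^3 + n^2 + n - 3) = -6*n^5 + 20*n^4 - 10*n^3 - 10*n^2 + 20*n - 6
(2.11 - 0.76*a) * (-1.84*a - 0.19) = 1.3984*a^2 - 3.738*a - 0.4009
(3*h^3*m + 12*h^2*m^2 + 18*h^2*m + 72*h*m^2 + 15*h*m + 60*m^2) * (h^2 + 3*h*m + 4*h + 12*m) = 3*h^5*m + 21*h^4*m^2 + 30*h^4*m + 36*h^3*m^3 + 210*h^3*m^2 + 87*h^3*m + 360*h^2*m^3 + 609*h^2*m^2 + 60*h^2*m + 1044*h*m^3 + 420*h*m^2 + 720*m^3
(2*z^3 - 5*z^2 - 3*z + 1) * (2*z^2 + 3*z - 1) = 4*z^5 - 4*z^4 - 23*z^3 - 2*z^2 + 6*z - 1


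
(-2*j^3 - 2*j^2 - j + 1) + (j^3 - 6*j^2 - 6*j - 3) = -j^3 - 8*j^2 - 7*j - 2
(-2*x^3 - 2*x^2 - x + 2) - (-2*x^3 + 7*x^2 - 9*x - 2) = -9*x^2 + 8*x + 4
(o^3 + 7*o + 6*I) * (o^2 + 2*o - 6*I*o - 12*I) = o^5 + 2*o^4 - 6*I*o^4 + 7*o^3 - 12*I*o^3 + 14*o^2 - 36*I*o^2 + 36*o - 72*I*o + 72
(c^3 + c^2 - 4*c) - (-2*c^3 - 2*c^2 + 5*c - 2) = 3*c^3 + 3*c^2 - 9*c + 2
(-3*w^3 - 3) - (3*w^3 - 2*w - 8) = -6*w^3 + 2*w + 5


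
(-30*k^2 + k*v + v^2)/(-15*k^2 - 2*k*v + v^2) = (6*k + v)/(3*k + v)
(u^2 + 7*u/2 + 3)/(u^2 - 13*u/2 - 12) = (u + 2)/(u - 8)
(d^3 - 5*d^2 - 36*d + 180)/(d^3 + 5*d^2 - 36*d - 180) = (d - 5)/(d + 5)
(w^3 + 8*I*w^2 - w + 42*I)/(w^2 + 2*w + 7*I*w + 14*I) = (w^2 + I*w + 6)/(w + 2)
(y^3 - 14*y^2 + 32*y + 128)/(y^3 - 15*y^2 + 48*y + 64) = (y + 2)/(y + 1)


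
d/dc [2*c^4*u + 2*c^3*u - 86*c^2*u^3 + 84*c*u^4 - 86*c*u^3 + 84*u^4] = 2*u*(4*c^3 + 3*c^2 - 86*c*u^2 + 42*u^3 - 43*u^2)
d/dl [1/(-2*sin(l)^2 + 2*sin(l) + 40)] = (2*sin(l) - 1)*cos(l)/(2*(sin(l) + cos(l)^2 + 19)^2)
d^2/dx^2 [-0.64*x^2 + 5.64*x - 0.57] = -1.28000000000000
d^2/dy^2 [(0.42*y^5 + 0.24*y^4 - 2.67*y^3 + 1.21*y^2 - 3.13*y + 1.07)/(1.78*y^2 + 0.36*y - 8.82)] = (7.98436799999999*y^7 + 5.827008*y^6 - 117.11304*y^5 - 62.42832*y^4 + 535.350544*y^3 + 409.22904*y^2 - 1536.9588*y + 202.255344)/(5.639752*y^6 + 3.421872*y^5 - 83.1438*y^4 - 33.86448*y^3 + 411.9822*y^2 + 84.015792*y - 686.128968)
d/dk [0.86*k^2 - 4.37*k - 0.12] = 1.72*k - 4.37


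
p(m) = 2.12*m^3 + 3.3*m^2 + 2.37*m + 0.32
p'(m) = 6.36*m^2 + 6.6*m + 2.37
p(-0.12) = 0.08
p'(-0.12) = 1.67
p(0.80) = 5.41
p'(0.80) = 11.72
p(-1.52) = -3.10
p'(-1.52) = 7.03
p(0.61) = 3.47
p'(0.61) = 8.76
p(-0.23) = -0.08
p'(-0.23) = 1.19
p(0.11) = 0.62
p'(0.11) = 3.17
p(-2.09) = -9.57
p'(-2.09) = 16.36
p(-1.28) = -1.75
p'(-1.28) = 4.34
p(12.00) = 4167.32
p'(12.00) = 997.41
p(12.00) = 4167.32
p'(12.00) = 997.41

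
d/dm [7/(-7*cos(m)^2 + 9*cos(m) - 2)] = 7*(9 - 14*cos(m))*sin(m)/(7*cos(m)^2 - 9*cos(m) + 2)^2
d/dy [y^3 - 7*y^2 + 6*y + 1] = 3*y^2 - 14*y + 6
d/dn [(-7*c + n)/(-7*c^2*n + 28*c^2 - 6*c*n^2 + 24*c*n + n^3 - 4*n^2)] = (-c - 2*n + 4)/(c^2*n^2 - 8*c^2*n + 16*c^2 + 2*c*n^3 - 16*c*n^2 + 32*c*n + n^4 - 8*n^3 + 16*n^2)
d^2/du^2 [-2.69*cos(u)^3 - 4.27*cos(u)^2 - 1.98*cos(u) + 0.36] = 3.9975*cos(u) + 8.54*cos(2*u) + 6.0525*cos(3*u)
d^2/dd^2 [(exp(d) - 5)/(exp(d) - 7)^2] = exp(d)/(exp(d) - 7)^2 + 22*exp(2*d)/(exp(d) - 7)^4 - 70*exp(d)/(exp(d) - 7)^4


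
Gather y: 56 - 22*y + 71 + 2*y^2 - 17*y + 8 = 2*y^2 - 39*y + 135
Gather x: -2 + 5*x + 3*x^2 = 3*x^2 + 5*x - 2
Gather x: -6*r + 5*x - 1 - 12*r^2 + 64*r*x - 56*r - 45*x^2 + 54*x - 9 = -12*r^2 - 62*r - 45*x^2 + x*(64*r + 59) - 10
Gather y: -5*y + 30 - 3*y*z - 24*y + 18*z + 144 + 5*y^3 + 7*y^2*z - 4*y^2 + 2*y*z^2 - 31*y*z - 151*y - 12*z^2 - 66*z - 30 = 5*y^3 + y^2*(7*z - 4) + y*(2*z^2 - 34*z - 180) - 12*z^2 - 48*z + 144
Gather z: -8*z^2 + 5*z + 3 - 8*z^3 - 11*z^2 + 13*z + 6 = -8*z^3 - 19*z^2 + 18*z + 9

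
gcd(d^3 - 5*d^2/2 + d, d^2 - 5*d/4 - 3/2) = d - 2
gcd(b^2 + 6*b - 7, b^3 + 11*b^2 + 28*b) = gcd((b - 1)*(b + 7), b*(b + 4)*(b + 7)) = b + 7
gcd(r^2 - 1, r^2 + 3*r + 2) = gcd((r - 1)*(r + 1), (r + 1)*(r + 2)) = r + 1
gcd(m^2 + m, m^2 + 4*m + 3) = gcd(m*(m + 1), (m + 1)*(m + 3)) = m + 1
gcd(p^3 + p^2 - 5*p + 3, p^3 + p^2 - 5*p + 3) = p^3 + p^2 - 5*p + 3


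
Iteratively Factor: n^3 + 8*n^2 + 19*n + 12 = (n + 1)*(n^2 + 7*n + 12) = (n + 1)*(n + 3)*(n + 4)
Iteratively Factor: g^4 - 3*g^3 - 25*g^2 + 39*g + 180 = (g - 5)*(g^3 + 2*g^2 - 15*g - 36) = (g - 5)*(g + 3)*(g^2 - g - 12) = (g - 5)*(g - 4)*(g + 3)*(g + 3)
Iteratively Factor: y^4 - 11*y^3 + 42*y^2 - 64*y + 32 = (y - 2)*(y^3 - 9*y^2 + 24*y - 16) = (y - 4)*(y - 2)*(y^2 - 5*y + 4) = (y - 4)*(y - 2)*(y - 1)*(y - 4)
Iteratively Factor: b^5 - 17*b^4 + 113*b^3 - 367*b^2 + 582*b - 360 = (b - 3)*(b^4 - 14*b^3 + 71*b^2 - 154*b + 120) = (b - 5)*(b - 3)*(b^3 - 9*b^2 + 26*b - 24) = (b - 5)*(b - 3)*(b - 2)*(b^2 - 7*b + 12) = (b - 5)*(b - 4)*(b - 3)*(b - 2)*(b - 3)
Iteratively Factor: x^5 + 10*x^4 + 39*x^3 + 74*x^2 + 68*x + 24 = (x + 2)*(x^4 + 8*x^3 + 23*x^2 + 28*x + 12) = (x + 2)^2*(x^3 + 6*x^2 + 11*x + 6) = (x + 2)^3*(x^2 + 4*x + 3) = (x + 2)^3*(x + 3)*(x + 1)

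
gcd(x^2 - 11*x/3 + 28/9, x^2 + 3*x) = 1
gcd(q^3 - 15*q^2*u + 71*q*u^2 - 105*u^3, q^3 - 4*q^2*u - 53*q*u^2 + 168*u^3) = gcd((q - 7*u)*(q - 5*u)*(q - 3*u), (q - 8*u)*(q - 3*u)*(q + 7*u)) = q - 3*u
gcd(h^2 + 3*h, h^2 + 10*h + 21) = h + 3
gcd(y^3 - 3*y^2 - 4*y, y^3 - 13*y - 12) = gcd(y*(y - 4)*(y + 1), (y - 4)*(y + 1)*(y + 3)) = y^2 - 3*y - 4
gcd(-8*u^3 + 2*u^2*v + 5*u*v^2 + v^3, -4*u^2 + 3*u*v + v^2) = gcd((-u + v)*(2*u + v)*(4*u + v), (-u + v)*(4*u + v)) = 4*u^2 - 3*u*v - v^2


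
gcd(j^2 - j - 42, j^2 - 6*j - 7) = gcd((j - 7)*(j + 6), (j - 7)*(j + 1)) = j - 7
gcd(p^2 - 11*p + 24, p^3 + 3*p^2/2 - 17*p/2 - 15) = p - 3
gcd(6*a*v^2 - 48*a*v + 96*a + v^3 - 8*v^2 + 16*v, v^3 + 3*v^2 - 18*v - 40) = v - 4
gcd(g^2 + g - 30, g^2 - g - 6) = 1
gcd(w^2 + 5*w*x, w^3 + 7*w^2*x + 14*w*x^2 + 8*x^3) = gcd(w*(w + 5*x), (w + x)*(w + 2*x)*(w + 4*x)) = 1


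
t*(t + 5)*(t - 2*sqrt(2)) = t^3 - 2*sqrt(2)*t^2 + 5*t^2 - 10*sqrt(2)*t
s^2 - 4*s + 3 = (s - 3)*(s - 1)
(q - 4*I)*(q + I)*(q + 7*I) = q^3 + 4*I*q^2 + 25*q + 28*I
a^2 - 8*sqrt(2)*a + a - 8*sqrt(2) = (a + 1)*(a - 8*sqrt(2))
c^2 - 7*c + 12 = (c - 4)*(c - 3)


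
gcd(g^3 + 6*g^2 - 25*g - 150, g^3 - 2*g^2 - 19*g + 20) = g - 5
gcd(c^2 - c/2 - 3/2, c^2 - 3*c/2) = c - 3/2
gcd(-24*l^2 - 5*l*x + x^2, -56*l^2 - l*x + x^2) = -8*l + x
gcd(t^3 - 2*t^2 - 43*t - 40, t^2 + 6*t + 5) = t^2 + 6*t + 5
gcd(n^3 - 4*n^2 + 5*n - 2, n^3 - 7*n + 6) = n^2 - 3*n + 2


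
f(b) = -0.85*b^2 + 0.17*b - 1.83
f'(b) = 0.17 - 1.7*b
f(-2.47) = -7.44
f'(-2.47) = 4.37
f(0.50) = -1.96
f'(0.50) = -0.68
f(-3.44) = -12.47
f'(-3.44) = 6.02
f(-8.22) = -60.66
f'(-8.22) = 14.14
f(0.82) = -2.26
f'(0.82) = -1.22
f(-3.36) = -12.00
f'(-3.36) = 5.88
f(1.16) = -2.78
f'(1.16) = -1.80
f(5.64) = -27.91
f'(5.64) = -9.42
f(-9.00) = -72.21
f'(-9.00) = 15.47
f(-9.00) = -72.21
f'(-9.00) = 15.47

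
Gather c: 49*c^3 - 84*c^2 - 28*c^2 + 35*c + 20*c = 49*c^3 - 112*c^2 + 55*c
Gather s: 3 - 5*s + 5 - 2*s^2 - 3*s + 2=-2*s^2 - 8*s + 10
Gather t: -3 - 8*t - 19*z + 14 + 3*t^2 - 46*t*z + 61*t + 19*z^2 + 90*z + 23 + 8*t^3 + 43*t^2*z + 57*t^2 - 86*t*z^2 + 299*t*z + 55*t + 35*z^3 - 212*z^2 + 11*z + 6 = 8*t^3 + t^2*(43*z + 60) + t*(-86*z^2 + 253*z + 108) + 35*z^3 - 193*z^2 + 82*z + 40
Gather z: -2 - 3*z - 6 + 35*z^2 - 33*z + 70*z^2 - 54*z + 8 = 105*z^2 - 90*z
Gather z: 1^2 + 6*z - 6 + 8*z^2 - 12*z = 8*z^2 - 6*z - 5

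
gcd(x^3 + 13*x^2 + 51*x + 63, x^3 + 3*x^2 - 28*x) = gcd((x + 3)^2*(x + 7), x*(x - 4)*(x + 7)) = x + 7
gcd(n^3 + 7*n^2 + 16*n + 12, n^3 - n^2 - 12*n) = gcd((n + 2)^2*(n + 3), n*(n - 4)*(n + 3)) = n + 3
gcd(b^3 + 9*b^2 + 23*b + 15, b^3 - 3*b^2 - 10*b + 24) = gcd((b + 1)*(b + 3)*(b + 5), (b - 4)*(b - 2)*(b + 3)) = b + 3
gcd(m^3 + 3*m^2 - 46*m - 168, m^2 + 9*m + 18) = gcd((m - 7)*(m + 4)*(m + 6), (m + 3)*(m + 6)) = m + 6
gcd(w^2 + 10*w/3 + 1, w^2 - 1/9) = w + 1/3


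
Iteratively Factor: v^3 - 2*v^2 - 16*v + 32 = (v - 4)*(v^2 + 2*v - 8) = (v - 4)*(v - 2)*(v + 4)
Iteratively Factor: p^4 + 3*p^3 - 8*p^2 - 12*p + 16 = (p + 2)*(p^3 + p^2 - 10*p + 8) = (p - 1)*(p + 2)*(p^2 + 2*p - 8) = (p - 1)*(p + 2)*(p + 4)*(p - 2)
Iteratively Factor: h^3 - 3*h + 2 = (h - 1)*(h^2 + h - 2) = (h - 1)*(h + 2)*(h - 1)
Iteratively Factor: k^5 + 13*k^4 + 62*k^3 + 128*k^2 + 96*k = (k + 3)*(k^4 + 10*k^3 + 32*k^2 + 32*k) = (k + 3)*(k + 4)*(k^3 + 6*k^2 + 8*k) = (k + 3)*(k + 4)^2*(k^2 + 2*k) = (k + 2)*(k + 3)*(k + 4)^2*(k)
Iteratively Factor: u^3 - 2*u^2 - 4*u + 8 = (u - 2)*(u^2 - 4) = (u - 2)*(u + 2)*(u - 2)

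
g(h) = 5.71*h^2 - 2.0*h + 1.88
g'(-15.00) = -173.30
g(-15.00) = 1316.63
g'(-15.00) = -173.30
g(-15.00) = 1316.63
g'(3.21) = 34.66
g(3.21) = 54.30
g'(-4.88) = -57.73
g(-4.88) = 147.62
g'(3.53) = 38.31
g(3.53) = 65.97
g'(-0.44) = -7.02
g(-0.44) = 3.87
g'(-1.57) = -19.93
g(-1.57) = 19.09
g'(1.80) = 18.56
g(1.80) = 16.78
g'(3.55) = 38.54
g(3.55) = 66.74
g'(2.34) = 24.72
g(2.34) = 28.47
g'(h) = 11.42*h - 2.0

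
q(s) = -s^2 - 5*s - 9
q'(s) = -2*s - 5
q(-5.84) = -13.91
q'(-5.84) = 6.68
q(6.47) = -83.21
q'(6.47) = -17.94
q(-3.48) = -3.71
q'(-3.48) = 1.96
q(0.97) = -14.79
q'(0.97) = -6.94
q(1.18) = -16.29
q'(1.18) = -7.36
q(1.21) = -16.51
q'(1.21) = -7.42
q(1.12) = -15.85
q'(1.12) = -7.24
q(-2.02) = -2.98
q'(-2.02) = -0.96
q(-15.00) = -159.00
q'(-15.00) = 25.00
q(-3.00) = -3.00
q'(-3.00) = 1.00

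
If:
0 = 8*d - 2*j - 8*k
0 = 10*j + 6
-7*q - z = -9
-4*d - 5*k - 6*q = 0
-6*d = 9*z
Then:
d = -237/268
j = -3/5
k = -246/335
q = 161/134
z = 79/134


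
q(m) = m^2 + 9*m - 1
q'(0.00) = 9.00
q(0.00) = -1.00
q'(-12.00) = -15.00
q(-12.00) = 35.00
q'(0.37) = 9.74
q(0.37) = 2.47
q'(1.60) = 12.20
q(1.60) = 15.96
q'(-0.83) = 7.34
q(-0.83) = -7.78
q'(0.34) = 9.68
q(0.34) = 2.18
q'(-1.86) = 5.28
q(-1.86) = -14.28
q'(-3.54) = 1.92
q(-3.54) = -20.33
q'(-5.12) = -1.24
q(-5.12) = -20.87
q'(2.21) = 13.42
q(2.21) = 23.77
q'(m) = 2*m + 9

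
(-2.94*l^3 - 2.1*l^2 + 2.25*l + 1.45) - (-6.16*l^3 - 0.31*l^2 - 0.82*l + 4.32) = 3.22*l^3 - 1.79*l^2 + 3.07*l - 2.87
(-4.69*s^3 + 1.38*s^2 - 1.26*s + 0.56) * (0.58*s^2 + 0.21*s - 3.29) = -2.7202*s^5 - 0.1845*s^4 + 14.9891*s^3 - 4.48*s^2 + 4.263*s - 1.8424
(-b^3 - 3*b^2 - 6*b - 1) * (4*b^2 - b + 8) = -4*b^5 - 11*b^4 - 29*b^3 - 22*b^2 - 47*b - 8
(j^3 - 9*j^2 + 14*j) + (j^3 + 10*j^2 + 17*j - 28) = 2*j^3 + j^2 + 31*j - 28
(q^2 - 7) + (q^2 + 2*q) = 2*q^2 + 2*q - 7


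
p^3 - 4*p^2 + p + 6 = (p - 3)*(p - 2)*(p + 1)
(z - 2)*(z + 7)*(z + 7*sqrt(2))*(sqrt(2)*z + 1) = sqrt(2)*z^4 + 5*sqrt(2)*z^3 + 15*z^3 - 7*sqrt(2)*z^2 + 75*z^2 - 210*z + 35*sqrt(2)*z - 98*sqrt(2)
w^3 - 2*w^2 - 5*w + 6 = (w - 3)*(w - 1)*(w + 2)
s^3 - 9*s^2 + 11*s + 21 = (s - 7)*(s - 3)*(s + 1)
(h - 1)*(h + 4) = h^2 + 3*h - 4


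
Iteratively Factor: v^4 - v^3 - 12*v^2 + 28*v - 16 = (v - 1)*(v^3 - 12*v + 16) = (v - 1)*(v + 4)*(v^2 - 4*v + 4) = (v - 2)*(v - 1)*(v + 4)*(v - 2)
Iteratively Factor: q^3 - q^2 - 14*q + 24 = (q - 3)*(q^2 + 2*q - 8) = (q - 3)*(q - 2)*(q + 4)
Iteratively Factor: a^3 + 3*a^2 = (a)*(a^2 + 3*a) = a*(a + 3)*(a)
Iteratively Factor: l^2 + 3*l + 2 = (l + 2)*(l + 1)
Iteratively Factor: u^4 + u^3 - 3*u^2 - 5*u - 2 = (u + 1)*(u^3 - 3*u - 2) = (u + 1)^2*(u^2 - u - 2) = (u + 1)^3*(u - 2)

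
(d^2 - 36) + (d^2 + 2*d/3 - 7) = 2*d^2 + 2*d/3 - 43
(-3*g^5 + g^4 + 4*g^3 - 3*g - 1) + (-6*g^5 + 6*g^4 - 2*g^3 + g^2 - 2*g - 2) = -9*g^5 + 7*g^4 + 2*g^3 + g^2 - 5*g - 3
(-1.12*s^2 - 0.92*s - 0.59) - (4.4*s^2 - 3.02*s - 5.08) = -5.52*s^2 + 2.1*s + 4.49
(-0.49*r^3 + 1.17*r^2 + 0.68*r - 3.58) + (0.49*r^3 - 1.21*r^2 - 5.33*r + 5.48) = -0.04*r^2 - 4.65*r + 1.9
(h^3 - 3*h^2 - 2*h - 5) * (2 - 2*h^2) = -2*h^5 + 6*h^4 + 6*h^3 + 4*h^2 - 4*h - 10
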